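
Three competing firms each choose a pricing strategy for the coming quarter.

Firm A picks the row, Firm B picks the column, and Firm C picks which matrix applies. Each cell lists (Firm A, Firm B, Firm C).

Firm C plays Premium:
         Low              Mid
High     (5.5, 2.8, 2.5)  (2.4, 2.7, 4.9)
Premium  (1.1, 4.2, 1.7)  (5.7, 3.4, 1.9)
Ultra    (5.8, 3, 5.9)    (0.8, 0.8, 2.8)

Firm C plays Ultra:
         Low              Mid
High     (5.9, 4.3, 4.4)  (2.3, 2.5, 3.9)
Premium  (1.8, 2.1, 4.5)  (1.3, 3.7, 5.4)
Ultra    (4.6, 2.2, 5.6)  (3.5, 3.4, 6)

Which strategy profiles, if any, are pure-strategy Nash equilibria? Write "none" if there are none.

(High, Low, Ultra); (Ultra, Low, Premium); (Ultra, Mid, Ultra)

Firm A against (Low, Premium): payoffs 5.5, 1.1, 5.8 → best response Ultra.
Firm A against (Low, Ultra): payoffs 5.9, 1.8, 4.6 → best response High.
Firm A against (Mid, Premium): payoffs 2.4, 5.7, 0.8 → best response Premium.
Firm A against (Mid, Ultra): payoffs 2.3, 1.3, 3.5 → best response Ultra.
Firm B against (High, Premium): payoffs 2.8, 2.7 → best response Low.
Firm B against (High, Ultra): payoffs 4.3, 2.5 → best response Low.
Firm B against (Premium, Premium): payoffs 4.2, 3.4 → best response Low.
Firm B against (Premium, Ultra): payoffs 2.1, 3.7 → best response Mid.
Firm B against (Ultra, Premium): payoffs 3, 0.8 → best response Low.
Firm B against (Ultra, Ultra): payoffs 2.2, 3.4 → best response Mid.
Firm C against (High, Low): payoffs 2.5, 4.4 → best response Ultra.
Firm C against (High, Mid): payoffs 4.9, 3.9 → best response Premium.
Firm C against (Premium, Low): payoffs 1.7, 4.5 → best response Ultra.
Firm C against (Premium, Mid): payoffs 1.9, 5.4 → best response Ultra.
Firm C against (Ultra, Low): payoffs 5.9, 5.6 → best response Premium.
Firm C against (Ultra, Mid): payoffs 2.8, 6 → best response Ultra.
Mutual best responses: (High, Low, Ultra); (Ultra, Low, Premium); (Ultra, Mid, Ultra).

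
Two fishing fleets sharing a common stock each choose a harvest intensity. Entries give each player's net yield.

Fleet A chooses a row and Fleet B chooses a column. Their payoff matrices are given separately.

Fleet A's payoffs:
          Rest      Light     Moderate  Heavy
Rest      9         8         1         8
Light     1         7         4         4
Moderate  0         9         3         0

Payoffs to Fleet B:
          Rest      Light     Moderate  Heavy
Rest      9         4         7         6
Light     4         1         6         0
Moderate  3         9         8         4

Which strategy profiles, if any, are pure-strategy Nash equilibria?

The pure Nash equilibria are (Rest, Rest); (Light, Moderate); (Moderate, Light).

(Rest, Rest): Fleet A gets 9, best alternative 1; Fleet B gets 9, best alternative 7. No profitable deviation — NE.
(Rest, Light): Fleet A can switch to Moderate (8 → 9). Not NE.
(Rest, Moderate): Fleet A can switch to Light (1 → 4). Not NE.
(Rest, Heavy): Fleet B can switch to Rest (6 → 9). Not NE.
(Light, Rest): Fleet A can switch to Rest (1 → 9). Not NE.
(Light, Light): Fleet A can switch to Rest (7 → 8). Not NE.
(Light, Moderate): Fleet A gets 4, best alternative 3; Fleet B gets 6, best alternative 4. No profitable deviation — NE.
(Light, Heavy): Fleet A can switch to Rest (4 → 8). Not NE.
(Moderate, Rest): Fleet A can switch to Rest (0 → 9). Not NE.
(Moderate, Light): Fleet A gets 9, best alternative 8; Fleet B gets 9, best alternative 8. No profitable deviation — NE.
(Moderate, Moderate): Fleet A can switch to Light (3 → 4). Not NE.
(The remaining 1 profile has a profitable deviation by the same check.)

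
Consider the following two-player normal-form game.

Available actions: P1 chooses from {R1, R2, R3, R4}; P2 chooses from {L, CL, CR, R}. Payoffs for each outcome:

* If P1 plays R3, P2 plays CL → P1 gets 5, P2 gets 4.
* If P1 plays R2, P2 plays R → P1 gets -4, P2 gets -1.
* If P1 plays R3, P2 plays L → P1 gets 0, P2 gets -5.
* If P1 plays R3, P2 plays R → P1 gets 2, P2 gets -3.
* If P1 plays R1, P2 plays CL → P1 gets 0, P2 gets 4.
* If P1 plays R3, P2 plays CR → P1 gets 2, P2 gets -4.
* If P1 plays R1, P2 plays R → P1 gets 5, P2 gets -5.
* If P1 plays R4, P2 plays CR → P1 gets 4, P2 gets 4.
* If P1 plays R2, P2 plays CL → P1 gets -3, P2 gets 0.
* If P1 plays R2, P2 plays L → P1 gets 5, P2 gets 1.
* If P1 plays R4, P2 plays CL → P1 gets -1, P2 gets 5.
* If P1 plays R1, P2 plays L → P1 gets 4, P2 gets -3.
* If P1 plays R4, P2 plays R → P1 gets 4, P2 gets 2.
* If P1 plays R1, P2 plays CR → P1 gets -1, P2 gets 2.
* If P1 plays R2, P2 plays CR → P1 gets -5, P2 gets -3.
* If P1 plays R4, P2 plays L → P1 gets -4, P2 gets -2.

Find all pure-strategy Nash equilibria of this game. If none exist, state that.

Pure-strategy Nash equilibria: (R2, L); (R3, CL)

P1 against L: payoffs 4, 5, 0, -4 → best response R2.
P1 against CL: payoffs 0, -3, 5, -1 → best response R3.
P1 against CR: payoffs -1, -5, 2, 4 → best response R4.
P1 against R: payoffs 5, -4, 2, 4 → best response R1.
P2 against R1: payoffs -3, 4, 2, -5 → best response CL.
P2 against R2: payoffs 1, 0, -3, -1 → best response L.
P2 against R3: payoffs -5, 4, -4, -3 → best response CL.
P2 against R4: payoffs -2, 5, 4, 2 → best response CL.
Mutual best responses: (R2, L); (R3, CL).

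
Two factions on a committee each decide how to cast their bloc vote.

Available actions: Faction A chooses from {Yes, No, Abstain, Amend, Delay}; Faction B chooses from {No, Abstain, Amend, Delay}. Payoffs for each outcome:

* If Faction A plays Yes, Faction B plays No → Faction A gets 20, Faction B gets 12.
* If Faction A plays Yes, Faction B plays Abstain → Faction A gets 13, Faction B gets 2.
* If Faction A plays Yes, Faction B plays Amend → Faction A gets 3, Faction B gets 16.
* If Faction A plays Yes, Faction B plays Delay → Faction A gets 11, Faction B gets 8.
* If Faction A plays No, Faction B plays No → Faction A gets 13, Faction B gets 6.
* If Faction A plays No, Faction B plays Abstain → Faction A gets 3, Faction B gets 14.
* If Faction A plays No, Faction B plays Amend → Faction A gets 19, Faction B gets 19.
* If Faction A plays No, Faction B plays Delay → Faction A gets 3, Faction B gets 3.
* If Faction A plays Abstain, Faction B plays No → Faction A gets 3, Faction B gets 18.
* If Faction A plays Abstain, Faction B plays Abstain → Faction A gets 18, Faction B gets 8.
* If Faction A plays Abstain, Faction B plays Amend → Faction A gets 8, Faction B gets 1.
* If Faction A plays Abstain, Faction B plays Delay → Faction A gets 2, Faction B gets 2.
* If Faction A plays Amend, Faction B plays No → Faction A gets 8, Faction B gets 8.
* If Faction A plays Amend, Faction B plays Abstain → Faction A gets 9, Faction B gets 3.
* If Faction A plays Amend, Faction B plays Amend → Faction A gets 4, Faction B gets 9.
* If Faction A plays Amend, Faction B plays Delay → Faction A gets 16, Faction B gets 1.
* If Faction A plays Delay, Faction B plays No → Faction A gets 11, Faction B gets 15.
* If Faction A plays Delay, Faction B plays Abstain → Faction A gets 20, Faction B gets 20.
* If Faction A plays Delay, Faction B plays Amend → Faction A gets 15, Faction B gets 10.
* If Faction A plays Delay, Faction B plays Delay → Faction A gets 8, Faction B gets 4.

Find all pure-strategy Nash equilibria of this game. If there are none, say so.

Mark each player's best response to every combination of opponents' strategies; a profile where every player is best-responding is a pure Nash equilibrium.
Faction A against No: payoffs 20, 13, 3, 8, 11 → best response Yes.
Faction A against Abstain: payoffs 13, 3, 18, 9, 20 → best response Delay.
Faction A against Amend: payoffs 3, 19, 8, 4, 15 → best response No.
Faction A against Delay: payoffs 11, 3, 2, 16, 8 → best response Amend.
Faction B against Yes: payoffs 12, 2, 16, 8 → best response Amend.
Faction B against No: payoffs 6, 14, 19, 3 → best response Amend.
Faction B against Abstain: payoffs 18, 8, 1, 2 → best response No.
Faction B against Amend: payoffs 8, 3, 9, 1 → best response Amend.
Faction B against Delay: payoffs 15, 20, 10, 4 → best response Abstain.
Mutual best responses: (No, Amend); (Delay, Abstain).

The pure Nash equilibria are (No, Amend) and (Delay, Abstain).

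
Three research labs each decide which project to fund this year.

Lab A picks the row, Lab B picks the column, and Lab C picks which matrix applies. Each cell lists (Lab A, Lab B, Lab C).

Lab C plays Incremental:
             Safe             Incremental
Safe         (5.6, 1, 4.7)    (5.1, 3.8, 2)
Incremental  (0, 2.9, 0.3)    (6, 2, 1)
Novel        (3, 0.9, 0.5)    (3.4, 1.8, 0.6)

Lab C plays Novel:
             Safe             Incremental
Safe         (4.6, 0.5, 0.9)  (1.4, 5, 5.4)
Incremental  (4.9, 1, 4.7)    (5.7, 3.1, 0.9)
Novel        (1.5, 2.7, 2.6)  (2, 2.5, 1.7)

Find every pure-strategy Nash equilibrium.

There is no pure-strategy Nash equilibrium.

Lab A against (Safe, Incremental): payoffs 5.6, 0, 3 → best response Safe.
Lab A against (Safe, Novel): payoffs 4.6, 4.9, 1.5 → best response Incremental.
Lab A against (Incremental, Incremental): payoffs 5.1, 6, 3.4 → best response Incremental.
Lab A against (Incremental, Novel): payoffs 1.4, 5.7, 2 → best response Incremental.
Lab B against (Safe, Incremental): payoffs 1, 3.8 → best response Incremental.
Lab B against (Safe, Novel): payoffs 0.5, 5 → best response Incremental.
Lab B against (Incremental, Incremental): payoffs 2.9, 2 → best response Safe.
Lab B against (Incremental, Novel): payoffs 1, 3.1 → best response Incremental.
Lab B against (Novel, Incremental): payoffs 0.9, 1.8 → best response Incremental.
Lab B against (Novel, Novel): payoffs 2.7, 2.5 → best response Safe.
Lab C against (Safe, Safe): payoffs 4.7, 0.9 → best response Incremental.
Lab C against (Safe, Incremental): payoffs 2, 5.4 → best response Novel.
Lab C against (Incremental, Safe): payoffs 0.3, 4.7 → best response Novel.
Lab C against (Incremental, Incremental): payoffs 1, 0.9 → best response Incremental.
Lab C against (Novel, Safe): payoffs 0.5, 2.6 → best response Novel.
Lab C against (Novel, Incremental): payoffs 0.6, 1.7 → best response Novel.
No profile is a mutual best response for all players.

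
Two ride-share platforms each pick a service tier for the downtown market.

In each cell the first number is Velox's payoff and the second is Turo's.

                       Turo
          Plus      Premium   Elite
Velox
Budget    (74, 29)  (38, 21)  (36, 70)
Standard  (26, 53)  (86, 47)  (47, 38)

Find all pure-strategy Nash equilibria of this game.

For each player, find the best response to each opponent profile; mutual best responses are the pure NE.
Velox against Plus: payoffs 74, 26 → best response Budget.
Velox against Premium: payoffs 38, 86 → best response Standard.
Velox against Elite: payoffs 36, 47 → best response Standard.
Turo against Budget: payoffs 29, 21, 70 → best response Elite.
Turo against Standard: payoffs 53, 47, 38 → best response Plus.
No profile is a mutual best response for all players.

This game has no pure Nash equilibrium.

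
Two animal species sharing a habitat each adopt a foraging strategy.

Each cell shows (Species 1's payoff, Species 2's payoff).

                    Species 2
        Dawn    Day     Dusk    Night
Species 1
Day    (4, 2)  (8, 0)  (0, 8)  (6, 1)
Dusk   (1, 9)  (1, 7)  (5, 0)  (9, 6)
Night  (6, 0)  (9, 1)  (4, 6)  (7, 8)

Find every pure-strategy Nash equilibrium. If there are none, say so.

Species 1 against Dawn: payoffs 4, 1, 6 → best response Night.
Species 1 against Day: payoffs 8, 1, 9 → best response Night.
Species 1 against Dusk: payoffs 0, 5, 4 → best response Dusk.
Species 1 against Night: payoffs 6, 9, 7 → best response Dusk.
Species 2 against Day: payoffs 2, 0, 8, 1 → best response Dusk.
Species 2 against Dusk: payoffs 9, 7, 0, 6 → best response Dawn.
Species 2 against Night: payoffs 0, 1, 6, 8 → best response Night.
No profile is a mutual best response for all players.

none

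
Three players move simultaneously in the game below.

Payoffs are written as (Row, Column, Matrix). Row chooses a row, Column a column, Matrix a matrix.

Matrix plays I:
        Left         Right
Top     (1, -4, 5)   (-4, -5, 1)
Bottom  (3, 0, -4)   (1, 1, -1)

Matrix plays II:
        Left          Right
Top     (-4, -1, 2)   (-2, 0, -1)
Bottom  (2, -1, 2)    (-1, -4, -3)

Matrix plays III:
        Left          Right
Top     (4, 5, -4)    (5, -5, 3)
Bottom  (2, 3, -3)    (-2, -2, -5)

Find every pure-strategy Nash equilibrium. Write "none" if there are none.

(Top, Left, I): Row can switch to Bottom (1 → 3). Not NE.
(Top, Left, II): Row can switch to Bottom (-4 → 2). Not NE.
(Top, Left, III): Matrix can switch to I (-4 → 5). Not NE.
(Top, Right, I): Row can switch to Bottom (-4 → 1). Not NE.
(Top, Right, II): Row can switch to Bottom (-2 → -1). Not NE.
(Top, Right, III): Column can switch to Left (-5 → 5). Not NE.
(Bottom, Left, I): Column can switch to Right (0 → 1). Not NE.
(Bottom, Left, II): Row gets 2, best alternative -4; Column gets -1, best alternative -4; Matrix gets 2, best alternative -3. No profitable deviation — NE.
(Bottom, Left, III): Row can switch to Top (2 → 4). Not NE.
(Bottom, Right, I): Row gets 1, best alternative -4; Column gets 1, best alternative 0; Matrix gets -1, best alternative -3. No profitable deviation — NE.
(Bottom, Right, II): Column can switch to Left (-4 → -1). Not NE.
(Bottom, Right, III): Row can switch to Top (-2 → 5). Not NE.

The pure Nash equilibria are (Bottom, Left, II) and (Bottom, Right, I).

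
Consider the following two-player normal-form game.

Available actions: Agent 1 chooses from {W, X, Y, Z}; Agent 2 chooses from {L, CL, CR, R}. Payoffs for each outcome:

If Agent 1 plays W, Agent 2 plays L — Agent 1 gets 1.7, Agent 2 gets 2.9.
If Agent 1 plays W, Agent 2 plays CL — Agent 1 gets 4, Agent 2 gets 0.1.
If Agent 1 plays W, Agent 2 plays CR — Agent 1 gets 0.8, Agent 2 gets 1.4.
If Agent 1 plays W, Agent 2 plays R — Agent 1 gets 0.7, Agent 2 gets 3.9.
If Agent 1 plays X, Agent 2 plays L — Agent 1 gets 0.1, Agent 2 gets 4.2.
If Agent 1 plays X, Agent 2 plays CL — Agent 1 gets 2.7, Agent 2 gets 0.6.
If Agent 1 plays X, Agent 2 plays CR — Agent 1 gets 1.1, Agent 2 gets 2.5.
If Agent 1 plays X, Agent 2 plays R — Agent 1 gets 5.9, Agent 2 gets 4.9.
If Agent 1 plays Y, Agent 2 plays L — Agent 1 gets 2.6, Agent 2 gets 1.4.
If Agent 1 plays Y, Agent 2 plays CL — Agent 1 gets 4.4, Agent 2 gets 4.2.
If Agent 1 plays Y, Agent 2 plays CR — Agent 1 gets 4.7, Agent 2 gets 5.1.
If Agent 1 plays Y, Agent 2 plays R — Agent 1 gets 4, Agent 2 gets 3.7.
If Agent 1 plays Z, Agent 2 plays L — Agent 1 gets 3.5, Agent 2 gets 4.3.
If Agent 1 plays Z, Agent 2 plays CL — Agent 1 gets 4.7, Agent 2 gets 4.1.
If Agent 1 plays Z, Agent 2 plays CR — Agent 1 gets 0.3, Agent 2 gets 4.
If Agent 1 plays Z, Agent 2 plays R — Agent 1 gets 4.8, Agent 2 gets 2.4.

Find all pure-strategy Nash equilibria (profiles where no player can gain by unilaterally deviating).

The pure Nash equilibria are (X, R); (Y, CR); (Z, L).

Mark each player's best response to every combination of opponents' strategies; a profile where every player is best-responding is a pure Nash equilibrium.
Agent 1 against L: payoffs 1.7, 0.1, 2.6, 3.5 → best response Z.
Agent 1 against CL: payoffs 4, 2.7, 4.4, 4.7 → best response Z.
Agent 1 against CR: payoffs 0.8, 1.1, 4.7, 0.3 → best response Y.
Agent 1 against R: payoffs 0.7, 5.9, 4, 4.8 → best response X.
Agent 2 against W: payoffs 2.9, 0.1, 1.4, 3.9 → best response R.
Agent 2 against X: payoffs 4.2, 0.6, 2.5, 4.9 → best response R.
Agent 2 against Y: payoffs 1.4, 4.2, 5.1, 3.7 → best response CR.
Agent 2 against Z: payoffs 4.3, 4.1, 4, 2.4 → best response L.
Mutual best responses: (X, R); (Y, CR); (Z, L).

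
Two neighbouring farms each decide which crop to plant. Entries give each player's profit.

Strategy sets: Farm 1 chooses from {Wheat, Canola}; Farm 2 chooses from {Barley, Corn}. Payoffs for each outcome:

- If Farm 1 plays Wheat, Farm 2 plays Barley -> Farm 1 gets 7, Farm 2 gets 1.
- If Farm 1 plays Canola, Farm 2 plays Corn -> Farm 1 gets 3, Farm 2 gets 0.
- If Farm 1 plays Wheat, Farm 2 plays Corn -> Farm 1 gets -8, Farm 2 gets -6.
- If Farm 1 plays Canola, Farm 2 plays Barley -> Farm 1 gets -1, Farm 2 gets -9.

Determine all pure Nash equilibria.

Farm 1 against Barley: payoffs 7, -1 → best response Wheat.
Farm 1 against Corn: payoffs -8, 3 → best response Canola.
Farm 2 against Wheat: payoffs 1, -6 → best response Barley.
Farm 2 against Canola: payoffs -9, 0 → best response Corn.
Mutual best responses: (Wheat, Barley); (Canola, Corn).

The pure Nash equilibria are (Wheat, Barley), (Canola, Corn).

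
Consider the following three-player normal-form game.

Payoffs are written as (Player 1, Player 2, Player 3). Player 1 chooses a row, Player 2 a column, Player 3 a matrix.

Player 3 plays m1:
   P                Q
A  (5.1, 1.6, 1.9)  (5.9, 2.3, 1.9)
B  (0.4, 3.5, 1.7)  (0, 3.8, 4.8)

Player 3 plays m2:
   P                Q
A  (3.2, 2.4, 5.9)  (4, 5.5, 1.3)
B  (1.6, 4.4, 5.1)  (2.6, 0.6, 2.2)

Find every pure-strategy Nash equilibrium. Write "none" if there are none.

The unique pure-strategy Nash equilibrium is (A, Q, m1).

Player 1 against (P, m1): payoffs 5.1, 0.4 → best response A.
Player 1 against (P, m2): payoffs 3.2, 1.6 → best response A.
Player 1 against (Q, m1): payoffs 5.9, 0 → best response A.
Player 1 against (Q, m2): payoffs 4, 2.6 → best response A.
Player 2 against (A, m1): payoffs 1.6, 2.3 → best response Q.
Player 2 against (A, m2): payoffs 2.4, 5.5 → best response Q.
Player 2 against (B, m1): payoffs 3.5, 3.8 → best response Q.
Player 2 against (B, m2): payoffs 4.4, 0.6 → best response P.
Player 3 against (A, P): payoffs 1.9, 5.9 → best response m2.
Player 3 against (A, Q): payoffs 1.9, 1.3 → best response m1.
Player 3 against (B, P): payoffs 1.7, 5.1 → best response m2.
Player 3 against (B, Q): payoffs 4.8, 2.2 → best response m1.
Mutual best responses: (A, Q, m1).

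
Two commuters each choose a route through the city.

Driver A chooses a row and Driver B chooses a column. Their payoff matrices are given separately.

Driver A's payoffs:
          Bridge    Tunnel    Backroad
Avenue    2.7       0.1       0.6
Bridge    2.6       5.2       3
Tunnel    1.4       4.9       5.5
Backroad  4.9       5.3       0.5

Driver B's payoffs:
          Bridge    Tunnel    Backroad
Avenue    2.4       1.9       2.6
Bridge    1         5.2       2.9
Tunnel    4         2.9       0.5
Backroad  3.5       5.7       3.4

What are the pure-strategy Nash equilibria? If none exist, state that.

Driver A against Bridge: payoffs 2.7, 2.6, 1.4, 4.9 → best response Backroad.
Driver A against Tunnel: payoffs 0.1, 5.2, 4.9, 5.3 → best response Backroad.
Driver A against Backroad: payoffs 0.6, 3, 5.5, 0.5 → best response Tunnel.
Driver B against Avenue: payoffs 2.4, 1.9, 2.6 → best response Backroad.
Driver B against Bridge: payoffs 1, 5.2, 2.9 → best response Tunnel.
Driver B against Tunnel: payoffs 4, 2.9, 0.5 → best response Bridge.
Driver B against Backroad: payoffs 3.5, 5.7, 3.4 → best response Tunnel.
Mutual best responses: (Backroad, Tunnel).

Pure NE: (Backroad, Tunnel)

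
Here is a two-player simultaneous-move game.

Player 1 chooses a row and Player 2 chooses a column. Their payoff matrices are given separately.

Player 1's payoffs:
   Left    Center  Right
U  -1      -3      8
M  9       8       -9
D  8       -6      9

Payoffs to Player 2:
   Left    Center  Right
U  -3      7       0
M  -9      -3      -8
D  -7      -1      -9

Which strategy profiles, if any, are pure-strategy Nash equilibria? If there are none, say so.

Pure NE: (M, Center)

For each strategy profile, look for a profitable unilateral deviation.
(U, Left): Player 1 can switch to M (-1 → 9). Not NE.
(U, Center): Player 1 can switch to M (-3 → 8). Not NE.
(U, Right): Player 1 can switch to D (8 → 9). Not NE.
(M, Left): Player 2 can switch to Center (-9 → -3). Not NE.
(M, Center): Player 1 gets 8, best alternative -3; Player 2 gets -3, best alternative -8. No profitable deviation — NE.
(M, Right): Player 1 can switch to U (-9 → 8). Not NE.
(D, Left): Player 1 can switch to M (8 → 9). Not NE.
(D, Center): Player 1 can switch to U (-6 → -3). Not NE.
(D, Right): Player 2 can switch to Left (-9 → -7). Not NE.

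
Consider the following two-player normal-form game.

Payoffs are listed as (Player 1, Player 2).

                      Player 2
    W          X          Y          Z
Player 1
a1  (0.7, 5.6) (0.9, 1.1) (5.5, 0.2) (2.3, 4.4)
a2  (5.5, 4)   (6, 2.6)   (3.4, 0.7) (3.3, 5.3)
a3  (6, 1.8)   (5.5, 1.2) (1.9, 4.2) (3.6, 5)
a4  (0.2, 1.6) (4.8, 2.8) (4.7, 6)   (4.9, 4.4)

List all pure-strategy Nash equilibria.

(a1, W): Player 1 can switch to a2 (0.7 → 5.5). Not NE.
(a1, X): Player 1 can switch to a2 (0.9 → 6). Not NE.
(a1, Y): Player 2 can switch to W (0.2 → 5.6). Not NE.
(a1, Z): Player 1 can switch to a2 (2.3 → 3.3). Not NE.
(a2, W): Player 1 can switch to a3 (5.5 → 6). Not NE.
(a2, X): Player 2 can switch to W (2.6 → 4). Not NE.
(The remaining 10 profiles each have a profitable deviation by the same check.)

none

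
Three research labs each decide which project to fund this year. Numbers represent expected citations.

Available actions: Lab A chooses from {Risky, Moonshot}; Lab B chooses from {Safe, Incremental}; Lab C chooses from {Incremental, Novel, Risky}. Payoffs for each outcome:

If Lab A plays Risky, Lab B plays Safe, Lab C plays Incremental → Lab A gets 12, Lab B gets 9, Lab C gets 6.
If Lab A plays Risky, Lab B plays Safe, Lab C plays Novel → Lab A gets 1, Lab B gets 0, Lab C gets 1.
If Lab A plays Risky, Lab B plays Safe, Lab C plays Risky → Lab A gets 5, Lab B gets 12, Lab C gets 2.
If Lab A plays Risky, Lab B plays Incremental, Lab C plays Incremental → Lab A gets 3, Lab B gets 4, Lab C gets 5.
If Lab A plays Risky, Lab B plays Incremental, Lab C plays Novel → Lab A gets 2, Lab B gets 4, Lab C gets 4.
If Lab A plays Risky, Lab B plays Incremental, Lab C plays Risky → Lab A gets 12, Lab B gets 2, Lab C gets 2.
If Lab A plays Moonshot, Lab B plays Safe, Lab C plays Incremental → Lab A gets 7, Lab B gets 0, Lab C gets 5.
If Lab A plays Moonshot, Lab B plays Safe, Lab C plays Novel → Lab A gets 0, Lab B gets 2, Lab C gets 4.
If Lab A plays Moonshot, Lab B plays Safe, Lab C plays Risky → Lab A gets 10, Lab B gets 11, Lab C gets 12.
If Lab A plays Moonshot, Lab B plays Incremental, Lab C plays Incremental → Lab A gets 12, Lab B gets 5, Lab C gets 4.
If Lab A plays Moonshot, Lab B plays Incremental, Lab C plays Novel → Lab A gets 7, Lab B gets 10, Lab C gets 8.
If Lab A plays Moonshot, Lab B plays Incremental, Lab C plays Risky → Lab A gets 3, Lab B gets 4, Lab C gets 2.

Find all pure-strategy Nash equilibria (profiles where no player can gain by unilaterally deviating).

The pure Nash equilibria are (Risky, Safe, Incremental) and (Moonshot, Safe, Risky) and (Moonshot, Incremental, Novel).

Lab A against (Safe, Incremental): payoffs 12, 7 → best response Risky.
Lab A against (Safe, Novel): payoffs 1, 0 → best response Risky.
Lab A against (Safe, Risky): payoffs 5, 10 → best response Moonshot.
Lab A against (Incremental, Incremental): payoffs 3, 12 → best response Moonshot.
Lab A against (Incremental, Novel): payoffs 2, 7 → best response Moonshot.
Lab A against (Incremental, Risky): payoffs 12, 3 → best response Risky.
Lab B against (Risky, Incremental): payoffs 9, 4 → best response Safe.
Lab B against (Risky, Novel): payoffs 0, 4 → best response Incremental.
Lab B against (Risky, Risky): payoffs 12, 2 → best response Safe.
Lab B against (Moonshot, Incremental): payoffs 0, 5 → best response Incremental.
Lab B against (Moonshot, Novel): payoffs 2, 10 → best response Incremental.
Lab B against (Moonshot, Risky): payoffs 11, 4 → best response Safe.
Lab C against (Risky, Safe): payoffs 6, 1, 2 → best response Incremental.
Lab C against (Risky, Incremental): payoffs 5, 4, 2 → best response Incremental.
Lab C against (Moonshot, Safe): payoffs 5, 4, 12 → best response Risky.
Lab C against (Moonshot, Incremental): payoffs 4, 8, 2 → best response Novel.
Mutual best responses: (Risky, Safe, Incremental); (Moonshot, Safe, Risky); (Moonshot, Incremental, Novel).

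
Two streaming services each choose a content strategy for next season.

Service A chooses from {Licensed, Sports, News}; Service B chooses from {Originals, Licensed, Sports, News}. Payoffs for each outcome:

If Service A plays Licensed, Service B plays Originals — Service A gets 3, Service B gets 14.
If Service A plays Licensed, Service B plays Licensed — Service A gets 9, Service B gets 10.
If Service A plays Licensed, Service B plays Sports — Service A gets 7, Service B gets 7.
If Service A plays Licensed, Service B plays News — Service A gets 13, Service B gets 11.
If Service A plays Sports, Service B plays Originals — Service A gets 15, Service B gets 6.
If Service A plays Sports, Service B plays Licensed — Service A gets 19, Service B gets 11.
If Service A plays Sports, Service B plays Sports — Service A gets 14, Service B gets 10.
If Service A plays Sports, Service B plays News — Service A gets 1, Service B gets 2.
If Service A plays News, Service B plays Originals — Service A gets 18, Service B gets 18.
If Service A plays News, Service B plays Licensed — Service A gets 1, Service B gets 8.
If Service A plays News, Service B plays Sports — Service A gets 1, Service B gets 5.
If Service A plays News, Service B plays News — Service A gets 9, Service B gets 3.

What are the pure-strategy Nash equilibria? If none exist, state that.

Pure-strategy Nash equilibria: (Sports, Licensed); (News, Originals)

Service A against Originals: payoffs 3, 15, 18 → best response News.
Service A against Licensed: payoffs 9, 19, 1 → best response Sports.
Service A against Sports: payoffs 7, 14, 1 → best response Sports.
Service A against News: payoffs 13, 1, 9 → best response Licensed.
Service B against Licensed: payoffs 14, 10, 7, 11 → best response Originals.
Service B against Sports: payoffs 6, 11, 10, 2 → best response Licensed.
Service B against News: payoffs 18, 8, 5, 3 → best response Originals.
Mutual best responses: (Sports, Licensed); (News, Originals).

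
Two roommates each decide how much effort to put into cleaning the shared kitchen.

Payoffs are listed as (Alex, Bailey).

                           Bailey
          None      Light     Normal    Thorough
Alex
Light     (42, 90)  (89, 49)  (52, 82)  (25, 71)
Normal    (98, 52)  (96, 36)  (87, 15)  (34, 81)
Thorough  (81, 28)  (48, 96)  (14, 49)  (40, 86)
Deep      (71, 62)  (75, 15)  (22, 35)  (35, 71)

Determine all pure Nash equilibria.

Alex against None: payoffs 42, 98, 81, 71 → best response Normal.
Alex against Light: payoffs 89, 96, 48, 75 → best response Normal.
Alex against Normal: payoffs 52, 87, 14, 22 → best response Normal.
Alex against Thorough: payoffs 25, 34, 40, 35 → best response Thorough.
Bailey against Light: payoffs 90, 49, 82, 71 → best response None.
Bailey against Normal: payoffs 52, 36, 15, 81 → best response Thorough.
Bailey against Thorough: payoffs 28, 96, 49, 86 → best response Light.
Bailey against Deep: payoffs 62, 15, 35, 71 → best response Thorough.
No profile is a mutual best response for all players.

No pure-strategy Nash equilibrium.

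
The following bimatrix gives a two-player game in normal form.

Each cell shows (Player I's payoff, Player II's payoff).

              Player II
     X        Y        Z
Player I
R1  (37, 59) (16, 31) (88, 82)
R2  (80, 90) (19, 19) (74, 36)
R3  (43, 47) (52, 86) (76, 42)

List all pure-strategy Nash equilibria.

(R1, Z); (R2, X); (R3, Y)

Player I against X: payoffs 37, 80, 43 → best response R2.
Player I against Y: payoffs 16, 19, 52 → best response R3.
Player I against Z: payoffs 88, 74, 76 → best response R1.
Player II against R1: payoffs 59, 31, 82 → best response Z.
Player II against R2: payoffs 90, 19, 36 → best response X.
Player II against R3: payoffs 47, 86, 42 → best response Y.
Mutual best responses: (R1, Z); (R2, X); (R3, Y).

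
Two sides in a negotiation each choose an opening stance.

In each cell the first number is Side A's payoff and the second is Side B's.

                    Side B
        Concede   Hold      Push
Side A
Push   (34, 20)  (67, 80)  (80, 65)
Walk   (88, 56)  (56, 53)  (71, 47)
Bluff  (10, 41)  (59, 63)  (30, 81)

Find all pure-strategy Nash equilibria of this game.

For each player, find the best response to each opponent profile; mutual best responses are the pure NE.
Side A against Concede: payoffs 34, 88, 10 → best response Walk.
Side A against Hold: payoffs 67, 56, 59 → best response Push.
Side A against Push: payoffs 80, 71, 30 → best response Push.
Side B against Push: payoffs 20, 80, 65 → best response Hold.
Side B against Walk: payoffs 56, 53, 47 → best response Concede.
Side B against Bluff: payoffs 41, 63, 81 → best response Push.
Mutual best responses: (Push, Hold); (Walk, Concede).

(Push, Hold), (Walk, Concede)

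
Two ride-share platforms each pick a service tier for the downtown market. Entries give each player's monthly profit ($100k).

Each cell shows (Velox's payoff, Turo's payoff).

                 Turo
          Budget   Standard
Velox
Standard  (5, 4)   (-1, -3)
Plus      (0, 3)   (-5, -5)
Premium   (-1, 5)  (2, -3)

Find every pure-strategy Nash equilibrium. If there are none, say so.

Mark each player's best response to every combination of opponents' strategies; a profile where every player is best-responding is a pure Nash equilibrium.
Velox against Budget: payoffs 5, 0, -1 → best response Standard.
Velox against Standard: payoffs -1, -5, 2 → best response Premium.
Turo against Standard: payoffs 4, -3 → best response Budget.
Turo against Plus: payoffs 3, -5 → best response Budget.
Turo against Premium: payoffs 5, -3 → best response Budget.
Mutual best responses: (Standard, Budget).

Pure NE: (Standard, Budget)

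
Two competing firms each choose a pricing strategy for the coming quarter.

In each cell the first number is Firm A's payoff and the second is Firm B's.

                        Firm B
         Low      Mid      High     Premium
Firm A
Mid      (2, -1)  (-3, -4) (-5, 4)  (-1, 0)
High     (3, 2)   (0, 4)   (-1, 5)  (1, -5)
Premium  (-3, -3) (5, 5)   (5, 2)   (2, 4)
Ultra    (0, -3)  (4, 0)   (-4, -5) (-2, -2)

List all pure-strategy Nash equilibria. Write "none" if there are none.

(Mid, Low): Firm A can switch to High (2 → 3). Not NE.
(Mid, Mid): Firm A can switch to High (-3 → 0). Not NE.
(Mid, High): Firm A can switch to High (-5 → -1). Not NE.
(Mid, Premium): Firm A can switch to High (-1 → 1). Not NE.
(High, Low): Firm B can switch to Mid (2 → 4). Not NE.
(High, Mid): Firm A can switch to Premium (0 → 5). Not NE.
(High, High): Firm A can switch to Premium (-1 → 5). Not NE.
(High, Premium): Firm A can switch to Premium (1 → 2). Not NE.
(Premium, Low): Firm A can switch to Mid (-3 → 2). Not NE.
(Premium, Mid): Firm A gets 5, best alternative 4; Firm B gets 5, best alternative 4. No profitable deviation — NE.
(Premium, High): Firm B can switch to Mid (2 → 5). Not NE.
(The remaining 5 profiles each have a profitable deviation by the same check.)

Pure NE: (Premium, Mid)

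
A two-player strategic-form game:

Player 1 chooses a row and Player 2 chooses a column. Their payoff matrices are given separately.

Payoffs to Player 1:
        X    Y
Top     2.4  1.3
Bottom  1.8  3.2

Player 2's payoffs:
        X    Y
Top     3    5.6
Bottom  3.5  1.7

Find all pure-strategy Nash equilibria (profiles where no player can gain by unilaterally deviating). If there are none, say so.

none

For each player, find the best response to each opponent profile; mutual best responses are the pure NE.
Player 1 against X: payoffs 2.4, 1.8 → best response Top.
Player 1 against Y: payoffs 1.3, 3.2 → best response Bottom.
Player 2 against Top: payoffs 3, 5.6 → best response Y.
Player 2 against Bottom: payoffs 3.5, 1.7 → best response X.
No profile is a mutual best response for all players.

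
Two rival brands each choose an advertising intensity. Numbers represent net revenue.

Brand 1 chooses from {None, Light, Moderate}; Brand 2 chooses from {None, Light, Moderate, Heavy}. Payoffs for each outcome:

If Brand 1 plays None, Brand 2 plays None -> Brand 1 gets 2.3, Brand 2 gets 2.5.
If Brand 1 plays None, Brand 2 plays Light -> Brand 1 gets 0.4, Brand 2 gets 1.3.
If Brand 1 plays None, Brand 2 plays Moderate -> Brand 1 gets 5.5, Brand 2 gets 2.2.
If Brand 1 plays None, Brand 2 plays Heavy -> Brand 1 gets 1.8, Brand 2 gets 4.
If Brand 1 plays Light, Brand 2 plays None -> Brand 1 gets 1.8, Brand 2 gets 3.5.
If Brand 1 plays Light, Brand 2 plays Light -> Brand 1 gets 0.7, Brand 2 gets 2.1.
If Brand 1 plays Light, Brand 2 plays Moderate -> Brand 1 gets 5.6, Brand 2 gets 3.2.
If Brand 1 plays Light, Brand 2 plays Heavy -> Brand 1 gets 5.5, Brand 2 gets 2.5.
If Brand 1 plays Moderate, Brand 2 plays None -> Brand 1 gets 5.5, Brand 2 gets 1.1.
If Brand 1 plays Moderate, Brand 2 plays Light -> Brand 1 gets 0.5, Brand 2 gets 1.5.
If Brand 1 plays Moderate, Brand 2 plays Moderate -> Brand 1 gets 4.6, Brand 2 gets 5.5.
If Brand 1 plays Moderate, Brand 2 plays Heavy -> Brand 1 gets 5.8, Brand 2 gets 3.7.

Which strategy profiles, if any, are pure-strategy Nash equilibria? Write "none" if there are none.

none

(None, None): Brand 1 can switch to Moderate (2.3 → 5.5). Not NE.
(None, Light): Brand 1 can switch to Light (0.4 → 0.7). Not NE.
(None, Moderate): Brand 1 can switch to Light (5.5 → 5.6). Not NE.
(None, Heavy): Brand 1 can switch to Light (1.8 → 5.5). Not NE.
(Light, None): Brand 1 can switch to None (1.8 → 2.3). Not NE.
(Light, Light): Brand 2 can switch to None (2.1 → 3.5). Not NE.
(Light, Moderate): Brand 2 can switch to None (3.2 → 3.5). Not NE.
(Light, Heavy): Brand 1 can switch to Moderate (5.5 → 5.8). Not NE.
(Moderate, None): Brand 2 can switch to Light (1.1 → 1.5). Not NE.
(Moderate, Light): Brand 1 can switch to Light (0.5 → 0.7). Not NE.
(Moderate, Moderate): Brand 1 can switch to None (4.6 → 5.5). Not NE.
(Moderate, Heavy): Brand 2 can switch to Moderate (3.7 → 5.5). Not NE.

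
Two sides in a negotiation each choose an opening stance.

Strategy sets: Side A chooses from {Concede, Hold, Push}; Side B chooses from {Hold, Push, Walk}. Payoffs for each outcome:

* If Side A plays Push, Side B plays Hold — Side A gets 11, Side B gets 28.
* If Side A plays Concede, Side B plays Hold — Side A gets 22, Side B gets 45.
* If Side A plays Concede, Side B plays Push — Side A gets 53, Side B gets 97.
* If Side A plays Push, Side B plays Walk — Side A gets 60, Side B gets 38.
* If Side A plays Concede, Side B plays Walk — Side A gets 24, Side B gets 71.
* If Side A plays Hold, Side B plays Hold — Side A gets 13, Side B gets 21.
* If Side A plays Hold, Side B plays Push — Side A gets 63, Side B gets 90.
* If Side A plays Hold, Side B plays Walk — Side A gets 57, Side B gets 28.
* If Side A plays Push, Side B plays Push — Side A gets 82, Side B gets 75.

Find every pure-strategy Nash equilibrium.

Side A against Hold: payoffs 22, 13, 11 → best response Concede.
Side A against Push: payoffs 53, 63, 82 → best response Push.
Side A against Walk: payoffs 24, 57, 60 → best response Push.
Side B against Concede: payoffs 45, 97, 71 → best response Push.
Side B against Hold: payoffs 21, 90, 28 → best response Push.
Side B against Push: payoffs 28, 75, 38 → best response Push.
Mutual best responses: (Push, Push).

Pure NE: (Push, Push)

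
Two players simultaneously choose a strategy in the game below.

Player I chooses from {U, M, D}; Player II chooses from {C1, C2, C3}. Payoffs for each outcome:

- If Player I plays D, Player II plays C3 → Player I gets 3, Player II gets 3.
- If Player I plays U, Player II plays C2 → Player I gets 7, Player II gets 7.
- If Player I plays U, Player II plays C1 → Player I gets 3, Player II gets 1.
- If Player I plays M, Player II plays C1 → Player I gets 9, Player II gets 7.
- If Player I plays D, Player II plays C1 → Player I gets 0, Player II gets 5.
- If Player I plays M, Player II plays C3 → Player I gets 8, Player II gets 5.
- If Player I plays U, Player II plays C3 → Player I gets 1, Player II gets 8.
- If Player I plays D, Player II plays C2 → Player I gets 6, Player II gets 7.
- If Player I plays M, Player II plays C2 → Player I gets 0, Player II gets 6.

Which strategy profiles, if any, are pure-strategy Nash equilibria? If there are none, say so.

Pure NE: (M, C1)

(U, C1): Player I can switch to M (3 → 9). Not NE.
(U, C2): Player II can switch to C3 (7 → 8). Not NE.
(U, C3): Player I can switch to M (1 → 8). Not NE.
(M, C1): Player I gets 9, best alternative 3; Player II gets 7, best alternative 6. No profitable deviation — NE.
(M, C2): Player I can switch to U (0 → 7). Not NE.
(M, C3): Player II can switch to C1 (5 → 7). Not NE.
(D, C1): Player I can switch to U (0 → 3). Not NE.
(D, C2): Player I can switch to U (6 → 7). Not NE.
(D, C3): Player I can switch to M (3 → 8). Not NE.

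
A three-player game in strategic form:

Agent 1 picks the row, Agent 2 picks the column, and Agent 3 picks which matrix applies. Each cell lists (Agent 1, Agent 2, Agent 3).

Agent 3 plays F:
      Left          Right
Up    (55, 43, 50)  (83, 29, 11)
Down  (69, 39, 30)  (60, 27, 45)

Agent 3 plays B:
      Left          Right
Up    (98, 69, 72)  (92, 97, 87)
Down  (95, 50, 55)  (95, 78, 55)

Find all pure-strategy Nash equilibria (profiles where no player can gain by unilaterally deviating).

(Down, Right, B)

Agent 1 against (Left, F): payoffs 55, 69 → best response Down.
Agent 1 against (Left, B): payoffs 98, 95 → best response Up.
Agent 1 against (Right, F): payoffs 83, 60 → best response Up.
Agent 1 against (Right, B): payoffs 92, 95 → best response Down.
Agent 2 against (Up, F): payoffs 43, 29 → best response Left.
Agent 2 against (Up, B): payoffs 69, 97 → best response Right.
Agent 2 against (Down, F): payoffs 39, 27 → best response Left.
Agent 2 against (Down, B): payoffs 50, 78 → best response Right.
Agent 3 against (Up, Left): payoffs 50, 72 → best response B.
Agent 3 against (Up, Right): payoffs 11, 87 → best response B.
Agent 3 against (Down, Left): payoffs 30, 55 → best response B.
Agent 3 against (Down, Right): payoffs 45, 55 → best response B.
Mutual best responses: (Down, Right, B).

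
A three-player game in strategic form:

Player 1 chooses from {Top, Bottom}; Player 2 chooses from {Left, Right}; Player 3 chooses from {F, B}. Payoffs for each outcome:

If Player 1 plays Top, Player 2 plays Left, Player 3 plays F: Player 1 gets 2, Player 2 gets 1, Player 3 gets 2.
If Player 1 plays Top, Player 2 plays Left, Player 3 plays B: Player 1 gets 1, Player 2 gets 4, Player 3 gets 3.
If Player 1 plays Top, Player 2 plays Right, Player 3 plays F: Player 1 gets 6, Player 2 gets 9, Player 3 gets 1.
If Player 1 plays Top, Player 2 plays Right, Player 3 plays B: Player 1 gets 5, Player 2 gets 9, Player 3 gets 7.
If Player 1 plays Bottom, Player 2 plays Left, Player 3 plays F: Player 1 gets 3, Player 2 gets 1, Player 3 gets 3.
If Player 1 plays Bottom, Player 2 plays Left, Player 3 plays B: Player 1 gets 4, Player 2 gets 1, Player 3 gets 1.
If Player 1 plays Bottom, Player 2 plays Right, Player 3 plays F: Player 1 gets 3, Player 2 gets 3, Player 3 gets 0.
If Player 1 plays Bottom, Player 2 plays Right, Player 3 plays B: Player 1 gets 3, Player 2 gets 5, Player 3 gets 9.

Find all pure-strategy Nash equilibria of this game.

(Top, Right, B)

Player 1 against (Left, F): payoffs 2, 3 → best response Bottom.
Player 1 against (Left, B): payoffs 1, 4 → best response Bottom.
Player 1 against (Right, F): payoffs 6, 3 → best response Top.
Player 1 against (Right, B): payoffs 5, 3 → best response Top.
Player 2 against (Top, F): payoffs 1, 9 → best response Right.
Player 2 against (Top, B): payoffs 4, 9 → best response Right.
Player 2 against (Bottom, F): payoffs 1, 3 → best response Right.
Player 2 against (Bottom, B): payoffs 1, 5 → best response Right.
Player 3 against (Top, Left): payoffs 2, 3 → best response B.
Player 3 against (Top, Right): payoffs 1, 7 → best response B.
Player 3 against (Bottom, Left): payoffs 3, 1 → best response F.
Player 3 against (Bottom, Right): payoffs 0, 9 → best response B.
Mutual best responses: (Top, Right, B).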